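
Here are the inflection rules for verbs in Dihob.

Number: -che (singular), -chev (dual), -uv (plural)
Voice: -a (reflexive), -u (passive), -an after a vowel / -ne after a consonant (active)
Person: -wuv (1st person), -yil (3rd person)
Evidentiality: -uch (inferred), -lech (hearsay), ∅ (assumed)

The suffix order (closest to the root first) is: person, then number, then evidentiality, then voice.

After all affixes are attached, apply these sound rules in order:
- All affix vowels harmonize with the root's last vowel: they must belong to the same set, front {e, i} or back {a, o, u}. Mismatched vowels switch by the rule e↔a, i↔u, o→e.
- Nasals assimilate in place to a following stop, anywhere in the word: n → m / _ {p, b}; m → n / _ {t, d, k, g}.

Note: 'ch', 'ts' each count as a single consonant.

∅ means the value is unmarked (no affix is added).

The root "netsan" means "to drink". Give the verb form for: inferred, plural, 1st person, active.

netsanwuvuvuchna

Attach person 1st person -wuv → netsanwuv.
Attach number plural -uv → netsanwuvuv.
Attach evidentiality inferred -uch → netsanwuvuvuch.
Attach voice active -ne (after consonant 'ch') → netsanwuvuvuchne.
Apply vowel harmony: netsanwuvuvuchne → netsanwuvuvuchna.
Nasal assimilation: no change.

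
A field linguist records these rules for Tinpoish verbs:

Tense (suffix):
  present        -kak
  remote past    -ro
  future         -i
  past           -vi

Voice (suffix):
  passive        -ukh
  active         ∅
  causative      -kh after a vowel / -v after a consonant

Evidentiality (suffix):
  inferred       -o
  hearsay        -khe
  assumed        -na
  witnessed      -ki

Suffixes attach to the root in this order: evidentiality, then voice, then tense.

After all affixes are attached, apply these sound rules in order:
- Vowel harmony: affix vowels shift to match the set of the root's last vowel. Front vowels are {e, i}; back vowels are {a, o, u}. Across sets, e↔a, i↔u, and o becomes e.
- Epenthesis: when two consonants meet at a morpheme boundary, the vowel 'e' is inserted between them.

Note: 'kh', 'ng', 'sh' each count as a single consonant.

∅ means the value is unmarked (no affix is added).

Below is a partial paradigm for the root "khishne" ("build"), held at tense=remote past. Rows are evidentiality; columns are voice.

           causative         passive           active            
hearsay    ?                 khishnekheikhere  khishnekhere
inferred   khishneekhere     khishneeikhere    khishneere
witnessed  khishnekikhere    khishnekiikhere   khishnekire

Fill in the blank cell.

Attach evidentiality hearsay -khe → khishnekhe.
Attach voice causative -kh (after vowel 'e') → khishnekhekh.
Attach tense remote past -ro → khishnekhekhro.
Apply vowel harmony: khishnekhekhro → khishnekhekhre.
Apply epenthesis: khishnekhekhre → khishnekhekhere.

khishnekhekhere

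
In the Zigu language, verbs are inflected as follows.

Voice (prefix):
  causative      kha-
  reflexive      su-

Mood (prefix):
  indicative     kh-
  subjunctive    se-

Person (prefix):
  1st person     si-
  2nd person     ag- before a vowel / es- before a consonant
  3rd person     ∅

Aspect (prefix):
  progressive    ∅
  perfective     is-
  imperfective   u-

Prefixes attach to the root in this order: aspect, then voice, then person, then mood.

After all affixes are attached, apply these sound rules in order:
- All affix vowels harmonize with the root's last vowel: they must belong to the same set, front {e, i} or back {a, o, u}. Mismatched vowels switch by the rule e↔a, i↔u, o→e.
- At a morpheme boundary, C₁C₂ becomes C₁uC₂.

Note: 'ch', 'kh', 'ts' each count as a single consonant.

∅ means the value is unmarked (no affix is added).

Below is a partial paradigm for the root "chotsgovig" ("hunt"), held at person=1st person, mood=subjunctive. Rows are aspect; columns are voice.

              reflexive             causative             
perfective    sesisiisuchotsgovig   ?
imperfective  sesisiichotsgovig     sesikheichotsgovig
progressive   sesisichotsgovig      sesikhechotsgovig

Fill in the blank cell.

sesikheisuchotsgovig

Attach aspect perfective is- → ischotsgovig.
Attach voice causative kha- → khaischotsgovig.
Attach person 1st person si- → sikhaischotsgovig.
Attach mood subjunctive se- → sesikhaischotsgovig.
Apply vowel harmony: sesikhaischotsgovig → sesikheischotsgovig.
Apply epenthesis: sesikheischotsgovig → sesikheisuchotsgovig.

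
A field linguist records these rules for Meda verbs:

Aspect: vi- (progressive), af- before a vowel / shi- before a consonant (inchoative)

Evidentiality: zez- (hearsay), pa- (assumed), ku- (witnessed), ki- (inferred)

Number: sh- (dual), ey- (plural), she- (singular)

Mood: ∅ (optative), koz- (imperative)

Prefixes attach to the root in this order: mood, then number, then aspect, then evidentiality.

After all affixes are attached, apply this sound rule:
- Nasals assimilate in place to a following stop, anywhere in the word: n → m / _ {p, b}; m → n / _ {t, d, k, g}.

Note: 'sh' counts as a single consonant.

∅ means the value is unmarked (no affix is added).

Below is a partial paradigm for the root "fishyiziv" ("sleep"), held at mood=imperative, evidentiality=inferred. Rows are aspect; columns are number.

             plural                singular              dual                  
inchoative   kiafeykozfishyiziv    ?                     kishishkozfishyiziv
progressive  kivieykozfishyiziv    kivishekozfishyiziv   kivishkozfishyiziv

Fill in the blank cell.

kishishekozfishyiziv

Attach mood imperative koz- → kozfishyiziv.
Attach number singular she- → shekozfishyiziv.
Attach aspect inchoative shi- (before consonant 'sh') → shishekozfishyiziv.
Attach evidentiality inferred ki- → kishishekozfishyiziv.
Nasal assimilation: no change.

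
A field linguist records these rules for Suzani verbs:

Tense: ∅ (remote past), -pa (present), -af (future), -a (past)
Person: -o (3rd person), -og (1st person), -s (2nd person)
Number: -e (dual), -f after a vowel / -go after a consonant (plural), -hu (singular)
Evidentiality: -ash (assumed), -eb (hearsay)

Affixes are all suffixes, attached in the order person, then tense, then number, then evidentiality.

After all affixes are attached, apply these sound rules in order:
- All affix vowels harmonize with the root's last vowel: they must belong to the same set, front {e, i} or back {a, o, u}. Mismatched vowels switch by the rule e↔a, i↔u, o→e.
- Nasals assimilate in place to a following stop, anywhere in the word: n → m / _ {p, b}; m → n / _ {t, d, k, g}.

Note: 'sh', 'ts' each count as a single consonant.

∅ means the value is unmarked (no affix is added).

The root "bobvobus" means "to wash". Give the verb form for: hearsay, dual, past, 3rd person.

Attach person 3rd person -o → bobvobuso.
Attach tense past -a → bobvobusoa.
Attach number dual -e → bobvobusoae.
Attach evidentiality hearsay -eb → bobvobusoaeeb.
Apply vowel harmony: bobvobusoaeeb → bobvobusoaaab.
Nasal assimilation: no change.

bobvobusoaaab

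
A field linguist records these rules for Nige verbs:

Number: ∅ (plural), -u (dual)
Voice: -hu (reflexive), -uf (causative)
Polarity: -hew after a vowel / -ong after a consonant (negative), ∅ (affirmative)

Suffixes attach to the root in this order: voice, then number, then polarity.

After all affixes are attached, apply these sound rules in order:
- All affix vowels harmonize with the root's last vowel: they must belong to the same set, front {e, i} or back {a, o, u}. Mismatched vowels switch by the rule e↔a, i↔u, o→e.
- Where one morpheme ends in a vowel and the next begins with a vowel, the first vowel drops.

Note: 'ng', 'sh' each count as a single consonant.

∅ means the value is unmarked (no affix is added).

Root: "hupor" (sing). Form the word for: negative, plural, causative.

huporufong

Attach voice causative -uf → huporuf.
number = plural: zero marking, form stays huporuf.
Attach polarity negative -ong (after consonant 'f') → huporufong.
Vowel harmony: no change.
Vowel deletion: no change.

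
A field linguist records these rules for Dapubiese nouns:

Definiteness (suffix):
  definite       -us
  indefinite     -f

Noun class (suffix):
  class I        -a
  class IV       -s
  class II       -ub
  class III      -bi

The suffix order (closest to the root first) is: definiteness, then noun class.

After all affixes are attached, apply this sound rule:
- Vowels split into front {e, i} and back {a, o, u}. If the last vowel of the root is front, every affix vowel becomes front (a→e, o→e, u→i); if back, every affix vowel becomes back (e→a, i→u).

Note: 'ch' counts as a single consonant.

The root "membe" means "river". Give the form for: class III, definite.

membeisbi

Attach definiteness definite -us → membeus.
Attach noun class class III -bi → membeusbi.
Apply vowel harmony: membeusbi → membeisbi.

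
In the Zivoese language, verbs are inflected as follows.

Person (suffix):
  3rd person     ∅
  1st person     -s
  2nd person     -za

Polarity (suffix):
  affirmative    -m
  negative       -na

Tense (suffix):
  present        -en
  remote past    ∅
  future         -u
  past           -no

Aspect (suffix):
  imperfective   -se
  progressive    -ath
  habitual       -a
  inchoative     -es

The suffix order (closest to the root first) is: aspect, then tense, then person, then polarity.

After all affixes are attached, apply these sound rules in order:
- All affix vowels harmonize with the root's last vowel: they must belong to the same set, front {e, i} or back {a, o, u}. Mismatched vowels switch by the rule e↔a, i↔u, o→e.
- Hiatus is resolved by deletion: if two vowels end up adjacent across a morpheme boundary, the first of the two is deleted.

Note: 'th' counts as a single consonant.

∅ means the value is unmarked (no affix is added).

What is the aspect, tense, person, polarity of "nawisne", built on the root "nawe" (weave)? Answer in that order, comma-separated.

habitual, future, 1st person, negative

Segment: nawe-a-u-s-na.
aspect: -a → habitual.
tense: -u → future.
person: -s → 1st person.
polarity: -na → negative.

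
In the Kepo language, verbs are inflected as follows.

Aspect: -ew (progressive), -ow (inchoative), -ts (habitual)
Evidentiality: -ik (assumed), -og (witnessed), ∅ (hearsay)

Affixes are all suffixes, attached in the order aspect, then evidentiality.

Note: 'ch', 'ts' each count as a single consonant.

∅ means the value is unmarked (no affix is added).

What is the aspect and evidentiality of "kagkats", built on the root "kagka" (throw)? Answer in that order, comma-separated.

Segment: kagka-ts.
aspect: -ts → habitual.
evidentiality: ∅ → hearsay.

habitual, hearsay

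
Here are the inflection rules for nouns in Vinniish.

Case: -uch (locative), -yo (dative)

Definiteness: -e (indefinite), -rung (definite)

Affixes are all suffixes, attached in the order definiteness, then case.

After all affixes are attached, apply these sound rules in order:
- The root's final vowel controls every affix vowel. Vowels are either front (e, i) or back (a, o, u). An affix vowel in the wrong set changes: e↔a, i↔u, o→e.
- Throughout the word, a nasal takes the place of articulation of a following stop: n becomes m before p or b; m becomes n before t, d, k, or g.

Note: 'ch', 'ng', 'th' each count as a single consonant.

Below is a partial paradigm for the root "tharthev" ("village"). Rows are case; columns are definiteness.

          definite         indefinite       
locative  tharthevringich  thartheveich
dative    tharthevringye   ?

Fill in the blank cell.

Attach definiteness indefinite -e → thartheve.
Attach case dative -yo → thartheveyo.
Apply vowel harmony: thartheveyo → thartheveye.
Nasal assimilation: no change.

thartheveye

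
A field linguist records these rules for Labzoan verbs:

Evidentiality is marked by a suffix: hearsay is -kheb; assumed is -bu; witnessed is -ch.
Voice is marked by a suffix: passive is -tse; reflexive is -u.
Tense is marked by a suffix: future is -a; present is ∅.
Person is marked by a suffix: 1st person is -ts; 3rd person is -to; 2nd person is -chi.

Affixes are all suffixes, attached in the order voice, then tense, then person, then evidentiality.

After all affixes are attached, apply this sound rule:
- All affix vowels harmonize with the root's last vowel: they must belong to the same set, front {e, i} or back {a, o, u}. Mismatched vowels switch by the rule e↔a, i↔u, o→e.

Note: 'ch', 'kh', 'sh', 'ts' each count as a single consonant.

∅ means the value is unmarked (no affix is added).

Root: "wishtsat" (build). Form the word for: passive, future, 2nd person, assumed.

wishtsattsaachubu

Attach voice passive -tse → wishtsattse.
Attach tense future -a → wishtsattsea.
Attach person 2nd person -chi → wishtsattseachi.
Attach evidentiality assumed -bu → wishtsattseachibu.
Apply vowel harmony: wishtsattseachibu → wishtsattsaachubu.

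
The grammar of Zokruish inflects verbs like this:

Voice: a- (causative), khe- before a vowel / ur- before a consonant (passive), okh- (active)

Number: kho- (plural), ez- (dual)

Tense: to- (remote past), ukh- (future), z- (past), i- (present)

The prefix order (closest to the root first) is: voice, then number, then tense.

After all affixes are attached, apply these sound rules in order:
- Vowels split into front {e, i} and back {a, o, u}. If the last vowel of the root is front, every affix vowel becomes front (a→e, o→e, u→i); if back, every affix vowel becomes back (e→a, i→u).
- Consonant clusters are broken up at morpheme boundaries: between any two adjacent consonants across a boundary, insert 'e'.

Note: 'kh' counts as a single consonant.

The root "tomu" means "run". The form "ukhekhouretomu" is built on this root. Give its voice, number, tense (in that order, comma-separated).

Segment: ukh-kho-ur-tomu.
voice: khe/ur- → passive.
number: kho- → plural.
tense: ukh- → future.

passive, plural, future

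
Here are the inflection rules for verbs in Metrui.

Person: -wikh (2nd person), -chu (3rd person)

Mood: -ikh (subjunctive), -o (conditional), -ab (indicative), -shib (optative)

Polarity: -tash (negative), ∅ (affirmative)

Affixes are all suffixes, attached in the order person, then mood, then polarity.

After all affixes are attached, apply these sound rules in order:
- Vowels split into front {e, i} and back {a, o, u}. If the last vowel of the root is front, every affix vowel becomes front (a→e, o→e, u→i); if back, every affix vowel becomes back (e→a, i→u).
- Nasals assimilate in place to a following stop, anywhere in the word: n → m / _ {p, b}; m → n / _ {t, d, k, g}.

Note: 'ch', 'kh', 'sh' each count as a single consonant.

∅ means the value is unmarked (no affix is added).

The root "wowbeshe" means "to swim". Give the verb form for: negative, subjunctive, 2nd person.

wowbeshewikhikhtesh

Attach person 2nd person -wikh → wowbeshewikh.
Attach mood subjunctive -ikh → wowbeshewikhikh.
Attach polarity negative -tash → wowbeshewikhikhtash.
Apply vowel harmony: wowbeshewikhikhtash → wowbeshewikhikhtesh.
Nasal assimilation: no change.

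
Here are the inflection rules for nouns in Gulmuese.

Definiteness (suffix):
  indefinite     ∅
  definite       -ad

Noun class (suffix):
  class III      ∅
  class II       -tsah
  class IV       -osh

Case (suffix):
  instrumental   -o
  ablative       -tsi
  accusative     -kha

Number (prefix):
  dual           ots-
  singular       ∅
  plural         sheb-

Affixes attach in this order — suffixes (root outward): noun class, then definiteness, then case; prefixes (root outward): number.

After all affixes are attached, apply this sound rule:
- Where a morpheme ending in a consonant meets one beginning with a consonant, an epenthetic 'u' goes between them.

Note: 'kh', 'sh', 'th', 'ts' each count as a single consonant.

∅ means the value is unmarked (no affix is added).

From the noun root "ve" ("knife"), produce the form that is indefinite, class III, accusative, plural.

shebuvekha

noun class = class III: zero marking, form stays ve.
definiteness = indefinite: zero marking, form stays ve.
Attach case accusative -kha → vekha.
Attach number plural sheb- → shebvekha.
Apply epenthesis: shebvekha → shebuvekha.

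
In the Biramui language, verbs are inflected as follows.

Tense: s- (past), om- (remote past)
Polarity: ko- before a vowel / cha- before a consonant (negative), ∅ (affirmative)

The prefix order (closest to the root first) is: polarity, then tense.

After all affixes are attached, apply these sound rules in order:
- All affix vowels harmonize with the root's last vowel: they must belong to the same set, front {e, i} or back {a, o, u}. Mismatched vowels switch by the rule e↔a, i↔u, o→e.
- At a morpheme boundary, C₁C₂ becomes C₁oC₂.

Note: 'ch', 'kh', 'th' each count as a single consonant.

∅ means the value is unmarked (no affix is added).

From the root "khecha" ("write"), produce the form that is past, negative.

Attach polarity negative cha- (before consonant 'kh') → chakhecha.
Attach tense past s- → schakhecha.
Vowel harmony: no change.
Apply epenthesis: schakhecha → sochakhecha.

sochakhecha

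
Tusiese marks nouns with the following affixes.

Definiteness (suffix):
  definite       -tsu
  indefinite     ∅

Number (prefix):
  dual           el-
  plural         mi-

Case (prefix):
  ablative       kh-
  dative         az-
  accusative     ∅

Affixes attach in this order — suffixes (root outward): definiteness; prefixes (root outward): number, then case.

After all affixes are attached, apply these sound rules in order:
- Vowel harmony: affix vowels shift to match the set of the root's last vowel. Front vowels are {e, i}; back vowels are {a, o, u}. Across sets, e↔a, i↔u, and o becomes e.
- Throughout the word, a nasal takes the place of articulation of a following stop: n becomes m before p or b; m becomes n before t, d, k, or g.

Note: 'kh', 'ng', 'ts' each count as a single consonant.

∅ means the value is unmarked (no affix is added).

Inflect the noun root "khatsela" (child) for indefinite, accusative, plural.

Attach number plural mi- → mikhatsela.
case = accusative: zero marking, form stays mikhatsela.
definiteness = indefinite: zero marking, form stays mikhatsela.
Apply vowel harmony: mikhatsela → mukhatsela.
Nasal assimilation: no change.

mukhatsela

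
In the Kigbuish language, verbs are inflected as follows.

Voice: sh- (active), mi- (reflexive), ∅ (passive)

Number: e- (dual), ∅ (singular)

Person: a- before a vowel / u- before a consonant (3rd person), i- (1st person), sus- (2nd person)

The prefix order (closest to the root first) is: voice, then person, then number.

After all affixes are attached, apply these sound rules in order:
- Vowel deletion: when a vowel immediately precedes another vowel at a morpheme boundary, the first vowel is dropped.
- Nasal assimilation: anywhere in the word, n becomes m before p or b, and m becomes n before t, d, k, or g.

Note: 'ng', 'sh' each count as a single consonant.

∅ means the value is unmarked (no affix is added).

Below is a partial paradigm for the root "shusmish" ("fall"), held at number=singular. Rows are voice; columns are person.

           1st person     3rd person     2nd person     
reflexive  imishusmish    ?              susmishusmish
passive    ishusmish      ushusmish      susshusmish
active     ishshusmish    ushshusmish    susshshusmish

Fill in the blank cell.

Attach voice reflexive mi- → mishusmish.
Attach person 3rd person u- (before consonant 'm') → umishusmish.
number = singular: zero marking, form stays umishusmish.
Vowel deletion: no change.
Nasal assimilation: no change.

umishusmish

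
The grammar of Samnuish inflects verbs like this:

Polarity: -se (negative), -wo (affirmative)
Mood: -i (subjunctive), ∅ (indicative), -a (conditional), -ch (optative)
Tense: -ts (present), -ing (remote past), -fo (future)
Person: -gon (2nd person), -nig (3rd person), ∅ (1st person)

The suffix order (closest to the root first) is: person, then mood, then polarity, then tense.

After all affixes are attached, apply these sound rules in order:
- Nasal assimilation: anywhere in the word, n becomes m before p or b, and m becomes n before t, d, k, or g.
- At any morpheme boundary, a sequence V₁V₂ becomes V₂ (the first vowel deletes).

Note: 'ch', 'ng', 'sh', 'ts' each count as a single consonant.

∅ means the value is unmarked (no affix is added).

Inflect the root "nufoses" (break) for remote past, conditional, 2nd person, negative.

Attach person 2nd person -gon → nufosesgon.
Attach mood conditional -a → nufosesgona.
Attach polarity negative -se → nufosesgonase.
Attach tense remote past -ing → nufosesgonaseing.
Nasal assimilation: no change.
Apply vowel deletion: nufosesgonaseing → nufosesgonasing.

nufosesgonasing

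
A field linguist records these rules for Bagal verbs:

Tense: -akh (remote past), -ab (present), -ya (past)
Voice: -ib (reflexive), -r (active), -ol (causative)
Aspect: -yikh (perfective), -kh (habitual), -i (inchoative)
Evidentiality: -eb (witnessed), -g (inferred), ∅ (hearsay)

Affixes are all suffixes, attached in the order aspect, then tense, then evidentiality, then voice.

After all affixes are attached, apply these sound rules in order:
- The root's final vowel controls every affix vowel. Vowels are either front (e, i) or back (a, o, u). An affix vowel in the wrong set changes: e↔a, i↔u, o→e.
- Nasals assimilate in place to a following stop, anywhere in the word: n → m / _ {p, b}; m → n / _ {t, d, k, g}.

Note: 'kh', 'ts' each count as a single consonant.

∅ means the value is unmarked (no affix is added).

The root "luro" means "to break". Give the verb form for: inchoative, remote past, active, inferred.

Attach aspect inchoative -i → luroi.
Attach tense remote past -akh → luroiakh.
Attach evidentiality inferred -g → luroiakhg.
Attach voice active -r → luroiakhgr.
Apply vowel harmony: luroiakhgr → lurouakhgr.
Nasal assimilation: no change.

lurouakhgr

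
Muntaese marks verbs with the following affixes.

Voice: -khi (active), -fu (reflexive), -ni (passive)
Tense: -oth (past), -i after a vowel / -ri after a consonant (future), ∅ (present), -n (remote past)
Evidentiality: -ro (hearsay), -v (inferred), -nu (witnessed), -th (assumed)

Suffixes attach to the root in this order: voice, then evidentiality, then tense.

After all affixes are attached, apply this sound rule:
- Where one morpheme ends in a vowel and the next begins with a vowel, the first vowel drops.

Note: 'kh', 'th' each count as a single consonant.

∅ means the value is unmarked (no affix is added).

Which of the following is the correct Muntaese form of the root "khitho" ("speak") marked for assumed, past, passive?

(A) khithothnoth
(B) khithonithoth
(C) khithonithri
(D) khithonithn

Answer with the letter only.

B

Attach voice passive -ni → khithoni.
Attach evidentiality assumed -th → khithonith.
Attach tense past -oth → khithonithoth.
Vowel deletion: no change.
So the correct form is khithonithoth, option (B).
(C) khithonithri is wrong: it uses future instead of past for tense.
(D) khithonithn is wrong: it uses remote past instead of past for tense.
(A) khithothnoth is wrong: it has the affixes in the wrong order.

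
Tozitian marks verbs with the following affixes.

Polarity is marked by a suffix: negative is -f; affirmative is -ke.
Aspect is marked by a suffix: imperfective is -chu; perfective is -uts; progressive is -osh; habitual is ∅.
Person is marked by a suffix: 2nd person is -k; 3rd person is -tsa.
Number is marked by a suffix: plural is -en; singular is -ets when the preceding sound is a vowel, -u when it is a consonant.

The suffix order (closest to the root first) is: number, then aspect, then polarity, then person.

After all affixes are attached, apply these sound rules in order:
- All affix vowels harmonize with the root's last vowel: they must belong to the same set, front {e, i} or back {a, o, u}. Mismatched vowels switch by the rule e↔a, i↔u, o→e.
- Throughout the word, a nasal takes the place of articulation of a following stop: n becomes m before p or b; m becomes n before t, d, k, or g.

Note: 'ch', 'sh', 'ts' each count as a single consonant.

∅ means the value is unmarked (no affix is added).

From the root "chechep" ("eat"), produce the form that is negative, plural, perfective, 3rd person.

Attach number plural -en → chechepen.
Attach aspect perfective -uts → chechepenuts.
Attach polarity negative -f → chechepenutsf.
Attach person 3rd person -tsa → chechepenutsftsa.
Apply vowel harmony: chechepenutsftsa → chechepenitsftse.
Nasal assimilation: no change.

chechepenitsftse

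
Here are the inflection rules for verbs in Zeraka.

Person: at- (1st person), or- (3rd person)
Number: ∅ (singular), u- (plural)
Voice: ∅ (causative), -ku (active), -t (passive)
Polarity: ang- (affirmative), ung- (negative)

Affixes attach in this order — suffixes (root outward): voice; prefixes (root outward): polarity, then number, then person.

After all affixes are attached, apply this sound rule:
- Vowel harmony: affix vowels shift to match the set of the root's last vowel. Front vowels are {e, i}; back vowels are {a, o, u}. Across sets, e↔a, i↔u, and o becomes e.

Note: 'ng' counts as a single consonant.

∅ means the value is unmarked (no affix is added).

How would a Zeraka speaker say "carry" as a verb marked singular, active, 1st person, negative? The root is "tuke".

Attach polarity negative ung- → ungtuke.
number = singular: zero marking, form stays ungtuke.
Attach voice active -ku → ungtukeku.
Attach person 1st person at- → atungtukeku.
Apply vowel harmony: atungtukeku → etingtukeki.

etingtukeki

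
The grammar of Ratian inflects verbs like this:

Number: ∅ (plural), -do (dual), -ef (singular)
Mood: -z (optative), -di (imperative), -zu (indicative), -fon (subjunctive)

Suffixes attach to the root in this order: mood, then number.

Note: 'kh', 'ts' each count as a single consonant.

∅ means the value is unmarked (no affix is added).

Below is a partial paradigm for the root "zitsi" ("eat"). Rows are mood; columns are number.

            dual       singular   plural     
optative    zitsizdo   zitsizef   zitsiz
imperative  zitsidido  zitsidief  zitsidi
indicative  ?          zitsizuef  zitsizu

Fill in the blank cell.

Attach mood indicative -zu → zitsizu.
Attach number dual -do → zitsizudo.

zitsizudo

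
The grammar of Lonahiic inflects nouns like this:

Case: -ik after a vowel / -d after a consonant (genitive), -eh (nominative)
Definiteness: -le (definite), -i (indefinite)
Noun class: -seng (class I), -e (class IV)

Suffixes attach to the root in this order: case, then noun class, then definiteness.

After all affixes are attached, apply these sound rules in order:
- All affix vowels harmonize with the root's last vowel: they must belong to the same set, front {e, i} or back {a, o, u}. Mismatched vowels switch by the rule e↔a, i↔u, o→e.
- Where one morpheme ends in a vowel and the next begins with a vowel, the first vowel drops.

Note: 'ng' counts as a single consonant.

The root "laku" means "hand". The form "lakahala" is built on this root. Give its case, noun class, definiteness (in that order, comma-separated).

Segment: laku-eh-e-le.
case: -eh → nominative.
noun class: -e → class IV.
definiteness: -le → definite.

nominative, class IV, definite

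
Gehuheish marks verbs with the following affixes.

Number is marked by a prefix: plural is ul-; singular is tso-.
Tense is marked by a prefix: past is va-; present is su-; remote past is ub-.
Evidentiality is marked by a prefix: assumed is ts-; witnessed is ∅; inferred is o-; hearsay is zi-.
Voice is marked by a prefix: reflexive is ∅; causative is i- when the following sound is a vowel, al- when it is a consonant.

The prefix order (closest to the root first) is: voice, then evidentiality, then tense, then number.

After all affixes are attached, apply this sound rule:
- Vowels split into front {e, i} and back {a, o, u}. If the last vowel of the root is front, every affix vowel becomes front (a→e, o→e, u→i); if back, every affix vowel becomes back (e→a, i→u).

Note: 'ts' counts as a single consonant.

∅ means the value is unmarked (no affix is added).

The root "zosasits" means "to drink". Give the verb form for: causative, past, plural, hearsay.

ilvezielzosasits

Attach voice causative al- (before consonant 'z') → alzosasits.
Attach evidentiality hearsay zi- → zialzosasits.
Attach tense past va- → vazialzosasits.
Attach number plural ul- → ulvazialzosasits.
Apply vowel harmony: ulvazialzosasits → ilvezielzosasits.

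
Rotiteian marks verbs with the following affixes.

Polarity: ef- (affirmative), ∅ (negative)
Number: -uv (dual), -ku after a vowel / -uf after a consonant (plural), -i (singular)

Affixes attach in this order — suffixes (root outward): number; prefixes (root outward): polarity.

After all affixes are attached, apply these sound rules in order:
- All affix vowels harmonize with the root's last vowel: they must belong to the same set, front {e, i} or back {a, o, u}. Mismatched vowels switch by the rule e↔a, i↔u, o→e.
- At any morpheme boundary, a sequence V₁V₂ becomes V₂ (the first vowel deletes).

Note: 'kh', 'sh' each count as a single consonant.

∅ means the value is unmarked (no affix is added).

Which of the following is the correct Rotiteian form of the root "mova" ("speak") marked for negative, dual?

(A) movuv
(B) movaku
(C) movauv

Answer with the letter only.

polarity = negative: zero marking, form stays mova.
Attach number dual -uv → movauv.
Vowel harmony: no change.
Apply vowel deletion: movauv → movuv.
So the correct form is movuv, option (A).
(C) movauv is wrong: it fails to apply the sound rule(s).
(B) movaku is wrong: it uses plural instead of dual for number.

A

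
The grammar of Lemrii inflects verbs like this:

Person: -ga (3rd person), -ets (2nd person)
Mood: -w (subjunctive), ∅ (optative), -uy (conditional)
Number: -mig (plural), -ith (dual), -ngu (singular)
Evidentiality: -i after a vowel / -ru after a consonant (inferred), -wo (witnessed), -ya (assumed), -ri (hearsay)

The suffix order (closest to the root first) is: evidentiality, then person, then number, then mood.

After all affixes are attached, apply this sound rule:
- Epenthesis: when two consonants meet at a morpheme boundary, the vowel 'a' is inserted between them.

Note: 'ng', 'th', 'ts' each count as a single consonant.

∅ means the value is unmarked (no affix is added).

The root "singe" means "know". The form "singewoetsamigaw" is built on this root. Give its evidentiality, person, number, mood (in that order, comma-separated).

witnessed, 2nd person, plural, subjunctive

Segment: singe-wo-ets-mig-w.
evidentiality: -wo → witnessed.
person: -ets → 2nd person.
number: -mig → plural.
mood: -w → subjunctive.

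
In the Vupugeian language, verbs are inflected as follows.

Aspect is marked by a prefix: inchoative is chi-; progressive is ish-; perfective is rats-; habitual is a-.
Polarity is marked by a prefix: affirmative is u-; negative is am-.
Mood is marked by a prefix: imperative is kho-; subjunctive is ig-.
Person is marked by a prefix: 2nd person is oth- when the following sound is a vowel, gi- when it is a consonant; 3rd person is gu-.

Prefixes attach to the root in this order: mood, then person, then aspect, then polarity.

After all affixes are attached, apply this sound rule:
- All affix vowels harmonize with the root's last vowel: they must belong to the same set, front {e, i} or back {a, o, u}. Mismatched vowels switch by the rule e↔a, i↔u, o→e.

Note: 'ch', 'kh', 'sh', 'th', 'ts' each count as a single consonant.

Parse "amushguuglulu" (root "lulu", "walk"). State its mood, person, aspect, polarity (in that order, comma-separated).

subjunctive, 3rd person, progressive, negative

Segment: am-ish-gu-ig-lulu.
mood: ig- → subjunctive.
person: gu- → 3rd person.
aspect: ish- → progressive.
polarity: am- → negative.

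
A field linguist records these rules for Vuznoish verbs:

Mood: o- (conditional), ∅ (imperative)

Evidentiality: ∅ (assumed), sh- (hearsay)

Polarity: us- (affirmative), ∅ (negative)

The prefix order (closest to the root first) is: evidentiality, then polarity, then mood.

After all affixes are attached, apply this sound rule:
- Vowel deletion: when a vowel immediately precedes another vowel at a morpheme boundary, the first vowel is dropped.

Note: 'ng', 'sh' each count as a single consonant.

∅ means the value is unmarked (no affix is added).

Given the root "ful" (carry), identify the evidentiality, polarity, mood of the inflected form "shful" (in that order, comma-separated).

Segment: sh-ful.
evidentiality: sh- → hearsay.
polarity: ∅ → negative.
mood: ∅ → imperative.

hearsay, negative, imperative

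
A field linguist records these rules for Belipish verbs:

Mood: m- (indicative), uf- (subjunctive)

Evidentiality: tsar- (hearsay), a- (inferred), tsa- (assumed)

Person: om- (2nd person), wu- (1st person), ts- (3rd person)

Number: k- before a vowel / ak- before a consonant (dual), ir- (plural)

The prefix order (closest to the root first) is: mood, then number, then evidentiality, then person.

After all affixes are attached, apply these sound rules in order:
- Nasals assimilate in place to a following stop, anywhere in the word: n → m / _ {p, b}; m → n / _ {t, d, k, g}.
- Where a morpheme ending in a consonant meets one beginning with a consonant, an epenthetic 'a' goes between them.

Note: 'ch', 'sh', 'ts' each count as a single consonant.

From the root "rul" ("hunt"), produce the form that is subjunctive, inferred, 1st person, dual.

Attach mood subjunctive uf- → ufrul.
Attach number dual k- (before vowel 'u') → kufrul.
Attach evidentiality inferred a- → akufrul.
Attach person 1st person wu- → wuakufrul.
Nasal assimilation: no change.
Apply epenthesis: wuakufrul → wuakufarul.

wuakufarul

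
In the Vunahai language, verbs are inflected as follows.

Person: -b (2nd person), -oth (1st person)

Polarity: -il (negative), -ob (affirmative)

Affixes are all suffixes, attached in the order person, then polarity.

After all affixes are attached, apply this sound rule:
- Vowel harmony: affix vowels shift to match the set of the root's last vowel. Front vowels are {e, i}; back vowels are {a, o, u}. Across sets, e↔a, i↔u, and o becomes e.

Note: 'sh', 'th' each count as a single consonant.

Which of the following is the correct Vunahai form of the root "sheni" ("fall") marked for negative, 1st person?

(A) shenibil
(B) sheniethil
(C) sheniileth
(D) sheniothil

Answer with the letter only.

Attach person 1st person -oth → shenioth.
Attach polarity negative -il → sheniothil.
Apply vowel harmony: sheniothil → sheniethil.
So the correct form is sheniethil, option (B).
(A) shenibil is wrong: it uses 2nd person instead of 1st person for person.
(C) sheniileth is wrong: it has the affixes in the wrong order.
(D) sheniothil is wrong: it fails to apply the sound rule(s).

B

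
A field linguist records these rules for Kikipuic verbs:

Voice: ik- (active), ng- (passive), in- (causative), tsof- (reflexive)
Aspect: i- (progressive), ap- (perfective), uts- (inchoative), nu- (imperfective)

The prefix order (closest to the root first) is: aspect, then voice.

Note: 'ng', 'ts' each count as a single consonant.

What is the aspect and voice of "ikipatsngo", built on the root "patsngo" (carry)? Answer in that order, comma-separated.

Segment: ik-i-patsngo.
aspect: i- → progressive.
voice: ik- → active.

progressive, active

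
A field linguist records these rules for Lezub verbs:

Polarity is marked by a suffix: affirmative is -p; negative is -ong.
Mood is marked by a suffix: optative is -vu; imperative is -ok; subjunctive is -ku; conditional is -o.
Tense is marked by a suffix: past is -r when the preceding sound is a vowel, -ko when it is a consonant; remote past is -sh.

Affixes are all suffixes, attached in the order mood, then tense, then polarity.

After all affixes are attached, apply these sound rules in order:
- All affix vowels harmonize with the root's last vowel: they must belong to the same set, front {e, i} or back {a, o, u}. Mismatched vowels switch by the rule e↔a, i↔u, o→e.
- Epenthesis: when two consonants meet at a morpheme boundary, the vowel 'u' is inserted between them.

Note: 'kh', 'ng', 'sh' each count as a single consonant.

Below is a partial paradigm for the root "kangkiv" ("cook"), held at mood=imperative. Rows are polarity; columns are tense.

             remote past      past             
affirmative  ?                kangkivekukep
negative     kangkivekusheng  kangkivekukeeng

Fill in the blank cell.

kangkivekushup

Attach mood imperative -ok → kangkivok.
Attach tense remote past -sh → kangkivoksh.
Attach polarity affirmative -p → kangkivokshp.
Apply vowel harmony: kangkivokshp → kangkivekshp.
Apply epenthesis: kangkivekshp → kangkivekushup.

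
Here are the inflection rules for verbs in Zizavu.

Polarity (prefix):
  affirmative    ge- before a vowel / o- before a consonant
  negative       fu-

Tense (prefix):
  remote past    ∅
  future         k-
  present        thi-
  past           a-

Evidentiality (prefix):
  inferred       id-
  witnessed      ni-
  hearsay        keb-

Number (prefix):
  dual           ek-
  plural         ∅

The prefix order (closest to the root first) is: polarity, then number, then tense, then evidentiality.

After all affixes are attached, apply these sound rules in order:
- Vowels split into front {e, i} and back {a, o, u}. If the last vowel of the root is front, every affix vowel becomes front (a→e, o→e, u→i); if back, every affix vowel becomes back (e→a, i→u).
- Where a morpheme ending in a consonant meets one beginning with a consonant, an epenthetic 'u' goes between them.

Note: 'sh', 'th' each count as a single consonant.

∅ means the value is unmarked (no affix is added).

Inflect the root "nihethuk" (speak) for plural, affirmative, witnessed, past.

Attach polarity affirmative o- (before consonant 'n') → onihethuk.
number = plural: zero marking, form stays onihethuk.
Attach tense past a- → aonihethuk.
Attach evidentiality witnessed ni- → niaonihethuk.
Apply vowel harmony: niaonihethuk → nuaonihethuk.
Epenthesis: no change.

nuaonihethuk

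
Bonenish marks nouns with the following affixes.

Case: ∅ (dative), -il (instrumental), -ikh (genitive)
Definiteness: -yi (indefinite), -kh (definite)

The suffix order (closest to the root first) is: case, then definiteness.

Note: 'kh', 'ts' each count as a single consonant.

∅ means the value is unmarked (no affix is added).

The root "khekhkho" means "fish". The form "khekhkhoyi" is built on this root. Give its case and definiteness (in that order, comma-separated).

dative, indefinite

Segment: khekhkho-yi.
case: ∅ → dative.
definiteness: -yi → indefinite.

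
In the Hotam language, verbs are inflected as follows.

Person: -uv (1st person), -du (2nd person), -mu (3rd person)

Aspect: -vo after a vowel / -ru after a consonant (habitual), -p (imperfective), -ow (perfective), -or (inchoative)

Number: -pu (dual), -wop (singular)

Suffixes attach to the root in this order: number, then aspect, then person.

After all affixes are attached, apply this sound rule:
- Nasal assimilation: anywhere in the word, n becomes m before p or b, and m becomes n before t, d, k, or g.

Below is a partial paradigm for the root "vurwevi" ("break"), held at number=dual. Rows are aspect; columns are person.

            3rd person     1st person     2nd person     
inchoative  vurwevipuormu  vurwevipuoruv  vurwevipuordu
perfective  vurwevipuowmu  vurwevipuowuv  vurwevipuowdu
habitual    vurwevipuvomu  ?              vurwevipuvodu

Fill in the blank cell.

Attach number dual -pu → vurwevipu.
Attach aspect habitual -vo (after vowel 'u') → vurwevipuvo.
Attach person 1st person -uv → vurwevipuvouv.
Nasal assimilation: no change.

vurwevipuvouv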